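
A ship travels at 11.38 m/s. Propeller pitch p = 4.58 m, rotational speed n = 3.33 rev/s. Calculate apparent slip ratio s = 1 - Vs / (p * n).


Formula: s = 1 - Vs / (p * n)
Step 1 — p * n = 4.58 * 3.33 = 15.2514
Step 2 — Vs / (p*n) = 11.38 / 15.2514 = 0.746161 (6 d.p.)
Step 3 — s = 1 - 0.746161 = 0.253839

0.253839


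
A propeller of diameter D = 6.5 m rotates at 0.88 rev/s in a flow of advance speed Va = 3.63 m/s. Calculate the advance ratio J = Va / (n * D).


Formula: J = Va / (n * D)
Step 1 — n * D = 0.88 * 6.5 = 5.72
Step 2 — J = 3.63 / 5.72 ≈ 0.63462 (5 s.f.)

0.63462


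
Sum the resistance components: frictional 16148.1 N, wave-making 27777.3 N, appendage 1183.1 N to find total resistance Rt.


Formula: Rt = Rf + Rw + Ra
Substituting: Rt = 16148.1 + 27777.3 + 1183.1
Result: Rt = 45108.5 N

45108.5 N


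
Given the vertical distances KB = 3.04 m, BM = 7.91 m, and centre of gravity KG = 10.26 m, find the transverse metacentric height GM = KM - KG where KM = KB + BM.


Formula: GM = KB + BM - KG
Step 1 — KM = KB + BM = 3.04 + 7.91 = 10.95 m
Step 2 — GM = KM - KG = 10.95 - 10.26 = 0.69 m

0.69 m


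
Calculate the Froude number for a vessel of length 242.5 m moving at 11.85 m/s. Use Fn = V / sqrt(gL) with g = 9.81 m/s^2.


Formula: Fn = V / sqrt(g * L)
Step 1 — g * L = 9.81 * 242.5 = 2378.925
Step 2 — sqrt(g * L) = sqrt(2378.925) = 48.774225
Step 3 — Fn = 11.85 / 48.774225 ≈ 0.24296 (5 s.f.)

0.24296


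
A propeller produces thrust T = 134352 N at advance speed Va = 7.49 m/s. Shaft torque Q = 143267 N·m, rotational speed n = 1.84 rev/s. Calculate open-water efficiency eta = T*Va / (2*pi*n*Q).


Formula: eta = T * Va / (2 * pi * n * Q)
Step 1 — numerator = T * Va = 134352 * 7.49 = 1006296.48
Step 2 — 2 * pi * n = 2 * pi * 1.84 = 11.561061
Step 3 — denominator = 11.561061 * 143267 = 1656318.53
Step 4 — eta = 1006296.48 / 1656318.53 ≈ 0.60755 (5 s.f.)

0.60755


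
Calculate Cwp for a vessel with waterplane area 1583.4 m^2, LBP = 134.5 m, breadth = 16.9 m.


Formula: Cwp = Aw / (L * B)
Step 1 — L * B = 134.5 * 16.9 = 2273.05 m^2
Step 2 — Cwp = 1583.4 / 2273.05 ≈ 0.69660 (5 s.f.)

0.69660


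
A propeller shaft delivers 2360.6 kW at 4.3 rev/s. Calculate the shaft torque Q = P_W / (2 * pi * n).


Formula: Q = P_W / (2 * pi * n)
Step 1 — P_W = 2360.6 kW * 1000 = 2360600.0 W
Step 2 — 2 * pi * n = 2 * pi * 4.3 = 27.017697
Step 3 — Q = 2360600.0 / 27.017697 ≈ 87372 N·m (5 s.f.)

87372 N·m


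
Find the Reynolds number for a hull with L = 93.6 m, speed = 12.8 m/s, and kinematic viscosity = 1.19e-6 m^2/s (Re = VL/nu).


Formula: Re = V * L / nu
Step 1 — V * L = 12.8 * 93.6 = 1198.08 m^2/s
Step 2 — Re = 1198.08 / 1.19e-6 = 1.01e+09

1.01e+09


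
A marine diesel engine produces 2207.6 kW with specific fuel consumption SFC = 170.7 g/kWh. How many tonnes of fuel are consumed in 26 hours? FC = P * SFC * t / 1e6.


Formula: FC (tonnes) = P * SFC * t / 1,000,000
Step 1 — P * SFC * t = 2207.6 * 170.7 * 26 = 9797770.32 g
Step 2 — FC (tonnes) = 9797770.32 / 1,000,000 ≈ 9.7978 tonnes (5 s.f.)

9.7978 tonnes


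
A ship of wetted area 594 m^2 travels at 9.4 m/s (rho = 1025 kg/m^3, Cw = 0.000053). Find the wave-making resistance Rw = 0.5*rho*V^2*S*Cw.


Formula: Rw = 0.5 * rho * V^2 * S * Cw
Step 1 — V^2 = 9.4^2 = 88.36
Step 2 — 0.5 * rho * V^2 = 0.5 * 1025 * 88.36 = 45284.5
Step 3 — Rw = 45284.5 * 594 * 0.000053 ≈ 1425.6 N (5 s.f.)

1425.6 N


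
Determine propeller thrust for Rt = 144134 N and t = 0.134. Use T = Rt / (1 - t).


Formula: T = Rt / (1 - t)
Step 1 — (1 - t) = 1 - 0.134 = 0.866
Step 2 — T = 144134 / 0.866 ≈ 166440 N (5 s.f.)

166440 N


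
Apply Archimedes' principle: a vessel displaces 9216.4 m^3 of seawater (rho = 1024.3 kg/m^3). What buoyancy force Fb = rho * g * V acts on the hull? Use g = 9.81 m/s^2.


Formula: Fb = rho * g * V
Substituting: Fb = 1024.3 * 9.81 * 9216.4
Intermediate: 1024.3 * 9.81 = 10048.383
Result: Fb = 10048.383 * 9216.4 ≈ 92610000 N (5 s.f.)

92610000 N


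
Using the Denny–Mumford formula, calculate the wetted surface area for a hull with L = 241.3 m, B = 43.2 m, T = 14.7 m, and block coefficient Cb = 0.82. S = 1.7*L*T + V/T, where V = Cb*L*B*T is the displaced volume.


Formula: S = 1.7*L*T + V/T with V = Cb*L*B*T, i.e. S = L * (1.7*T + Cb*B)
Step 1 — 1.7*T = 1.7 * 14.7 = 24.99 m
Step 2 — Cb*B = 0.82 * 43.2 = 35.424 m
Step 3 — 1.7*T + Cb*B = 24.99 + 35.424 = 60.414 m
Step 4 — S = 241.3 * 60.414 ≈ 14578 m^2 (5 s.f.)

14578 m^2


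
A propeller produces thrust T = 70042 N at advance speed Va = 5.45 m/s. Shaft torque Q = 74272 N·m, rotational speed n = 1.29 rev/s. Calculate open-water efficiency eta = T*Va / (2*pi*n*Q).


Formula: eta = T * Va / (2 * pi * n * Q)
Step 1 — numerator = T * Va = 70042 * 5.45 = 381728.9
Step 2 — 2 * pi * n = 2 * pi * 1.29 = 8.105309
Step 3 — denominator = 8.105309 * 74272 = 601997.51
Step 4 — eta = 381728.9 / 601997.51 ≈ 0.63410 (5 s.f.)

0.63410


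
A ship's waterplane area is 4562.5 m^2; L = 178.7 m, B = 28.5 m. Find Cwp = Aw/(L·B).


Formula: Cwp = Aw / (L * B)
Step 1 — L * B = 178.7 * 28.5 = 5092.95 m^2
Step 2 — Cwp = 4562.5 / 5092.95 ≈ 0.89585 (5 s.f.)

0.89585


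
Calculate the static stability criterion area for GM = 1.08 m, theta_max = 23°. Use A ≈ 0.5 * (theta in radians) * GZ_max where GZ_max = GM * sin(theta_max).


Formula: GZ_max = GM * sin(theta); Area = 0.5 * theta_rad * GZ_max
Step 1 — GZ_max = 1.08 * sin(23°) = 1.08 * 0.390731 = 0.421989 m
Step 2 — theta_rad = 23 * pi/180 = 0.401426 rad
Step 3 — Area = 0.5 * 0.401426 * 0.421989 ≈ 0.084699 m·rad (5 s.f.)

0.084699 m·rad


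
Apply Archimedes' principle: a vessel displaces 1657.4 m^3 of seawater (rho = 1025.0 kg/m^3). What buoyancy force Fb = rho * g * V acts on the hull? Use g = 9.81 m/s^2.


Formula: Fb = rho * g * V
Substituting: Fb = 1025.0 * 9.81 * 1657.4
Intermediate: 1025.0 * 9.81 = 10055.25
Result: Fb = 10055.25 * 1657.4 ≈ 16666000 N (5 s.f.)

16666000 N


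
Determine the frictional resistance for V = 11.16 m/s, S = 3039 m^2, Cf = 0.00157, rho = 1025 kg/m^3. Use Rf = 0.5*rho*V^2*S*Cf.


Formula: Rf = 0.5 * rho * V^2 * S * Cf
Step 1 — V^2 = 11.16^2 = 124.5456
Step 2 — 0.5 * rho * V^2 = 0.5 * 1025 * 124.5456 = 63829.62
Step 3 — Rf = 63829.62 * 3039 * 0.00157 ≈ 304550 N (5 s.f.)

304550 N


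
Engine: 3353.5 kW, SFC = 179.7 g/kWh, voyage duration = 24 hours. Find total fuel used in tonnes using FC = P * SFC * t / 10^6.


Formula: FC (tonnes) = P * SFC * t / 1,000,000
Step 1 — P * SFC * t = 3353.5 * 179.7 * 24 = 14462974.8 g
Step 2 — FC (tonnes) = 14462974.8 / 1,000,000 ≈ 14.463 tonnes (5 s.f.)

14.463 tonnes


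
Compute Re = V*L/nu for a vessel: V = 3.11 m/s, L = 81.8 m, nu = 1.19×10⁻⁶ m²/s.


Formula: Re = V * L / nu
Step 1 — V * L = 3.11 * 81.8 = 254.398 m^2/s
Step 2 — Re = 254.398 / 1.19e-6 = 2.14e+08

2.14e+08


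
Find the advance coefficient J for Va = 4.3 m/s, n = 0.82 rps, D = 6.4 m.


Formula: J = Va / (n * D)
Step 1 — n * D = 0.82 * 6.4 = 5.248
Step 2 — J = 4.3 / 5.248 ≈ 0.81936 (5 s.f.)

0.81936


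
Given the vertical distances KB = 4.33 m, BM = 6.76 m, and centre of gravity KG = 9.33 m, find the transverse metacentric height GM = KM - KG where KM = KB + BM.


Formula: GM = KB + BM - KG
Step 1 — KM = KB + BM = 4.33 + 6.76 = 11.09 m
Step 2 — GM = KM - KG = 11.09 - 9.33 = 1.76 m

1.76 m


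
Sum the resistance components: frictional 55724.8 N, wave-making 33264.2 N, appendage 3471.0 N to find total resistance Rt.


Formula: Rt = Rf + Rw + Ra
Substituting: Rt = 55724.8 + 33264.2 + 3471.0
Result: Rt = 92460.0 N

92460.0 N


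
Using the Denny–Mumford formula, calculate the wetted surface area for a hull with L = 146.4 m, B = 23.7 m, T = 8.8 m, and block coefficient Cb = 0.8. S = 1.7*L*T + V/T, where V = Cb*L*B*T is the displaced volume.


Formula: S = 1.7*L*T + V/T with V = Cb*L*B*T, i.e. S = L * (1.7*T + Cb*B)
Step 1 — 1.7*T = 1.7 * 8.8 = 14.96 m
Step 2 — Cb*B = 0.8 * 23.7 = 18.96 m
Step 3 — 1.7*T + Cb*B = 14.96 + 18.96 = 33.92 m
Step 4 — S = 146.4 * 33.92 ≈ 4965.9 m^2 (5 s.f.)

4965.9 m^2


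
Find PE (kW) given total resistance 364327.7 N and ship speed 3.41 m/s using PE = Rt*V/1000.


Formula: PE = Rt * V / 1000 (kW)
Step 1 — PE (W) = 364327.7 * 3.41 = 1242357.457 W
Step 2 — PE (kW) = 1242357.457 / 1000 ≈ 1242.4 kW (5 s.f.)

1242.4 kW


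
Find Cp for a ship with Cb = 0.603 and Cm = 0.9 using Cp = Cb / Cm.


Formula: Cp = Cb / Cm
Substituting: Cp = 0.603 / 0.9
Result: Cp ≈ 0.67000 (5 s.f.)

0.67000


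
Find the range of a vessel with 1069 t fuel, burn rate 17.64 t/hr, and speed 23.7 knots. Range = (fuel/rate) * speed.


Formula: endurance = fuel / rate; range = endurance * speed
Step 1 — endurance = 1069 / 17.64 = 60.6009 hours
Step 2 — range = 60.6009 * 23.7 ≈ 1436.2 nautical miles (5 s.f.)

1436.2 NM


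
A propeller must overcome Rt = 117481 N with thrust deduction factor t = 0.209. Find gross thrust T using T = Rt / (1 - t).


Formula: T = Rt / (1 - t)
Step 1 — (1 - t) = 1 - 0.209 = 0.791
Step 2 — T = 117481 / 0.791 ≈ 148520 N (5 s.f.)

148520 N


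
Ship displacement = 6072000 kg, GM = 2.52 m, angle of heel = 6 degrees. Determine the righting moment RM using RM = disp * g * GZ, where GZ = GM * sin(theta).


Formula: GZ = GM * sin(theta); RM = disp * g * GZ
Step 1 — GZ = 2.52 * sin(6°) = 2.52 * 0.104528 = 0.263411 m
Step 2 — RM = 6072000 * 9.81 * 0.263411 ≈ 15690000 N·m (5 s.f.)

15690000 N·m


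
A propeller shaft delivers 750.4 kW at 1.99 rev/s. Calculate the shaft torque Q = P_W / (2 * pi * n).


Formula: Q = P_W / (2 * pi * n)
Step 1 — P_W = 750.4 kW * 1000 = 750400.0 W
Step 2 — 2 * pi * n = 2 * pi * 1.99 = 12.503539
Step 3 — Q = 750400.0 / 12.503539 ≈ 60015 N·m (5 s.f.)

60015 N·m


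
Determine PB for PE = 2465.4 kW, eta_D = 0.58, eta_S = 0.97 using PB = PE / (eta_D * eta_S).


Formula: PB = PE / (eta_D * eta_S)
Step 1 — combined efficiency = eta_D * eta_S = 0.58 * 0.97 = 0.5626
Step 2 — PB = 2465.4 / 0.5626 ≈ 4382.2 kW (5 s.f.)

4382.2 kW


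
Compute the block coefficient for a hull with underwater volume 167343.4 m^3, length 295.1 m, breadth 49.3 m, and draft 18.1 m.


Formula: Cb = V / (L * B * T)
Step 1 — L * B * T = 295.1 * 49.3 * 18.1 = 263326.583 m^3
Step 2 — Cb = 167343.4 / 263326.583 ≈ 0.63550 (5 s.f.)

0.63550


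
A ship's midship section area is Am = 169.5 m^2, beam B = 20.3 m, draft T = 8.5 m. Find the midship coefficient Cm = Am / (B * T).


Formula: Cm = Am / (B * T)
Step 1 — B * T = 20.3 * 8.5 = 172.55 m^2
Step 2 — Cm = 169.5 / 172.55 ≈ 0.98232 (5 s.f.)

0.98232


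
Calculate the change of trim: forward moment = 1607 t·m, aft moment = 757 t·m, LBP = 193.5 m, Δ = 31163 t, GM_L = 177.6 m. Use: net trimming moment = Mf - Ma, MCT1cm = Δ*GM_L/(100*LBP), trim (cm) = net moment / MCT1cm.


Formula: net trimming moment = Mf - Ma; MCT1cm = Δ*GM_L/(100*LBP); trim = net moment / MCT1cm
Step 1 — net trimming moment = 1607 - 757 = 850 t·m
Step 2 — MCT1cm = 31163 * 177.6 / (100 * 193.5) = 286.0232 t·m/cm
Step 3 — trim = 850 / 286.0232 ≈ 2.9718 cm (5 s.f.)

2.9718 cm


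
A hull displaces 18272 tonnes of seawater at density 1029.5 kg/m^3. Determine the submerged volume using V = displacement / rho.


Formula: V = mass / rho
Step 1 — convert tonnes to kg: 18272 t * 1000 = 18272000 kg
Step 2 — V = 18272000 / 1029.5 ≈ 17748 m^3 (5 s.f.)

17748 m^3


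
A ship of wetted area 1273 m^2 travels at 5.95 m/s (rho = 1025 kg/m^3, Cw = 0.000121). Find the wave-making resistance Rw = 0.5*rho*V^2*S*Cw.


Formula: Rw = 0.5 * rho * V^2 * S * Cw
Step 1 — V^2 = 5.95^2 = 35.4025
Step 2 — 0.5 * rho * V^2 = 0.5 * 1025 * 35.4025 = 18143.78125
Step 3 — Rw = 18143.78125 * 1273 * 0.000121 ≈ 2794.7 N (5 s.f.)

2794.7 N


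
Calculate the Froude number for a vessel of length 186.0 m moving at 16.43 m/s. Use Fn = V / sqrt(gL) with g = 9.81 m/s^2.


Formula: Fn = V / sqrt(g * L)
Step 1 — g * L = 9.81 * 186.0 = 1824.66
Step 2 — sqrt(g * L) = sqrt(1824.66) = 42.716039
Step 3 — Fn = 16.43 / 42.716039 ≈ 0.38463 (5 s.f.)

0.38463


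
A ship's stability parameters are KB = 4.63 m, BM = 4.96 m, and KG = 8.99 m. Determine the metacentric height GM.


Formula: GM = KB + BM - KG
Step 1 — KM = KB + BM = 4.63 + 4.96 = 9.59 m
Step 2 — GM = KM - KG = 9.59 - 8.99 = 0.6 m

0.6 m


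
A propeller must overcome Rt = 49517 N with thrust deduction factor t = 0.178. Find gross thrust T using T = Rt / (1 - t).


Formula: T = Rt / (1 - t)
Step 1 — (1 - t) = 1 - 0.178 = 0.822
Step 2 — T = 49517 / 0.822 ≈ 60240 N (5 s.f.)

60240 N


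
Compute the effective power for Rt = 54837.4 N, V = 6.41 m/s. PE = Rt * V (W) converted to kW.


Formula: PE = Rt * V / 1000 (kW)
Step 1 — PE (W) = 54837.4 * 6.41 = 351507.734 W
Step 2 — PE (kW) = 351507.734 / 1000 ≈ 351.51 kW (5 s.f.)

351.51 kW


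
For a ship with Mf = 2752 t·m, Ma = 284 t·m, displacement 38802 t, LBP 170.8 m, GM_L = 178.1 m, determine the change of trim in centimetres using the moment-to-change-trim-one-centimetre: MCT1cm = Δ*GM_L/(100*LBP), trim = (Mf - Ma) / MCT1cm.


Formula: net trimming moment = Mf - Ma; MCT1cm = Δ*GM_L/(100*LBP); trim = net moment / MCT1cm
Step 1 — net trimming moment = 2752 - 284 = 2468 t·m
Step 2 — MCT1cm = 38802 * 178.1 / (100 * 170.8) = 404.604 t·m/cm
Step 3 — trim = 2468 / 404.604 ≈ 6.0998 cm (5 s.f.)

6.0998 cm


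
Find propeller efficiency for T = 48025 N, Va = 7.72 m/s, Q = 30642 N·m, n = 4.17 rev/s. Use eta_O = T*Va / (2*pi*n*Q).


Formula: eta = T * Va / (2 * pi * n * Q)
Step 1 — numerator = T * Va = 48025 * 7.72 = 370753.0
Step 2 — 2 * pi * n = 2 * pi * 4.17 = 26.200883
Step 3 — denominator = 26.200883 * 30642 = 802847.46
Step 4 — eta = 370753.0 / 802847.46 ≈ 0.46180 (5 s.f.)

0.46180


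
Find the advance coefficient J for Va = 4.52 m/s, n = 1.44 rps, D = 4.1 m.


Formula: J = Va / (n * D)
Step 1 — n * D = 1.44 * 4.1 = 5.904
Step 2 — J = 4.52 / 5.904 ≈ 0.76558 (5 s.f.)

0.76558


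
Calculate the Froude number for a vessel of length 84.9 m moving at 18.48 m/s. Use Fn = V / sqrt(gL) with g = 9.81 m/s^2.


Formula: Fn = V / sqrt(g * L)
Step 1 — g * L = 9.81 * 84.9 = 832.869
Step 2 — sqrt(g * L) = sqrt(832.869) = 28.85947
Step 3 — Fn = 18.48 / 28.85947 ≈ 0.64034 (5 s.f.)

0.64034


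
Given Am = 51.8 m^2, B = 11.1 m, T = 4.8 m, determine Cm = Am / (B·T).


Formula: Cm = Am / (B * T)
Step 1 — B * T = 11.1 * 4.8 = 53.28 m^2
Step 2 — Cm = 51.8 / 53.28 ≈ 0.97222 (5 s.f.)

0.97222


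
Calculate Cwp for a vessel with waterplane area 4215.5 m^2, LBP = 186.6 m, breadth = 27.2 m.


Formula: Cwp = Aw / (L * B)
Step 1 — L * B = 186.6 * 27.2 = 5075.52 m^2
Step 2 — Cwp = 4215.5 / 5075.52 ≈ 0.83056 (5 s.f.)

0.83056


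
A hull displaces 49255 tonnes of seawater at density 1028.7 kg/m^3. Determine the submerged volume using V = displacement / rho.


Formula: V = mass / rho
Step 1 — convert tonnes to kg: 49255 t * 1000 = 49255000 kg
Step 2 — V = 49255000 / 1028.7 ≈ 47881 m^3 (5 s.f.)

47881 m^3


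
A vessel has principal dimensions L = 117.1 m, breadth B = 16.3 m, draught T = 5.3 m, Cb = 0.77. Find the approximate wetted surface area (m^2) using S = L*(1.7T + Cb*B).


Formula: S = 1.7*L*T + V/T with V = Cb*L*B*T, i.e. S = L * (1.7*T + Cb*B)
Step 1 — 1.7*T = 1.7 * 5.3 = 9.01 m
Step 2 — Cb*B = 0.77 * 16.3 = 12.551 m
Step 3 — 1.7*T + Cb*B = 9.01 + 12.551 = 21.561 m
Step 4 — S = 117.1 * 21.561 ≈ 2524.8 m^2 (5 s.f.)

2524.8 m^2


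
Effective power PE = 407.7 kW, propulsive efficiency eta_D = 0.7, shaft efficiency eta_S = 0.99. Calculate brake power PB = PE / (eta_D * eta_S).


Formula: PB = PE / (eta_D * eta_S)
Step 1 — combined efficiency = eta_D * eta_S = 0.7 * 0.99 = 0.693
Step 2 — PB = 407.7 / 0.693 ≈ 588.31 kW (5 s.f.)

588.31 kW


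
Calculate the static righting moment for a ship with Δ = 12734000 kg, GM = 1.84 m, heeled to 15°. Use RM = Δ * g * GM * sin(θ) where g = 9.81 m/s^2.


Formula: GZ = GM * sin(theta); RM = disp * g * GZ
Step 1 — GZ = 1.84 * sin(15°) = 1.84 * 0.258819 = 0.476227 m
Step 2 — RM = 12734000 * 9.81 * 0.476227 ≈ 59491000 N·m (5 s.f.)

59491000 N·m


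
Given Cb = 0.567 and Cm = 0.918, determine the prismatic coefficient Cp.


Formula: Cp = Cb / Cm
Substituting: Cp = 0.567 / 0.918
Result: Cp ≈ 0.61765 (5 s.f.)

0.61765


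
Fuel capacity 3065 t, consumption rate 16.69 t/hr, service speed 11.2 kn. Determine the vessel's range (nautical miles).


Formula: endurance = fuel / rate; range = endurance * speed
Step 1 — endurance = 3065 / 16.69 = 183.6429 hours
Step 2 — range = 183.6429 * 11.2 ≈ 2056.8 nautical miles (5 s.f.)

2056.8 NM


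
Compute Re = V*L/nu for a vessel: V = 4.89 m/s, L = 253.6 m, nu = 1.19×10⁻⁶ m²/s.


Formula: Re = V * L / nu
Step 1 — V * L = 4.89 * 253.6 = 1240.104 m^2/s
Step 2 — Re = 1240.104 / 1.19e-6 = 1.04e+09

1.04e+09


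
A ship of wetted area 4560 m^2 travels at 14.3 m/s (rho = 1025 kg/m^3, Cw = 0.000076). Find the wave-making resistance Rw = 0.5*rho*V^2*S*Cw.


Formula: Rw = 0.5 * rho * V^2 * S * Cw
Step 1 — V^2 = 14.3^2 = 204.49
Step 2 — 0.5 * rho * V^2 = 0.5 * 1025 * 204.49 = 104801.125
Step 3 — Rw = 104801.125 * 4560 * 0.000076 ≈ 36320 N (5 s.f.)

36320 N


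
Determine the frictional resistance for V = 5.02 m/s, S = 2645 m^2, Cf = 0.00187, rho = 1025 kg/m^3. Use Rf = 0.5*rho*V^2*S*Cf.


Formula: Rf = 0.5 * rho * V^2 * S * Cf
Step 1 — V^2 = 5.02^2 = 25.2004
Step 2 — 0.5 * rho * V^2 = 0.5 * 1025 * 25.2004 = 12915.205
Step 3 — Rf = 12915.205 * 2645 * 0.00187 ≈ 63881 N (5 s.f.)

63881 N


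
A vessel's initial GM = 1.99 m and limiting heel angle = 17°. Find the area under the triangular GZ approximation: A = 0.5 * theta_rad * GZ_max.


Formula: GZ_max = GM * sin(theta); Area = 0.5 * theta_rad * GZ_max
Step 1 — GZ_max = 1.99 * sin(17°) = 1.99 * 0.292372 = 0.58182 m
Step 2 — theta_rad = 17 * pi/180 = 0.296706 rad
Step 3 — Area = 0.5 * 0.296706 * 0.58182 ≈ 0.086315 m·rad (5 s.f.)

0.086315 m·rad


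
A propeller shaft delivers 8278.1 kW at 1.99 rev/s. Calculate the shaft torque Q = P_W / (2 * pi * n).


Formula: Q = P_W / (2 * pi * n)
Step 1 — P_W = 8278.1 kW * 1000 = 8278100.0 W
Step 2 — 2 * pi * n = 2 * pi * 1.99 = 12.503539
Step 3 — Q = 8278100.0 / 12.503539 ≈ 662060 N·m (5 s.f.)

662060 N·m


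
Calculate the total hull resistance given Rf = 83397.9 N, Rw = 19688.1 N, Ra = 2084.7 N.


Formula: Rt = Rf + Rw + Ra
Substituting: Rt = 83397.9 + 19688.1 + 2084.7
Result: Rt = 105170.7 N

105170.7 N


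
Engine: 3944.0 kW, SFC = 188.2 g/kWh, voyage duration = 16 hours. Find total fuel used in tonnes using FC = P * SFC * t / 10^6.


Formula: FC (tonnes) = P * SFC * t / 1,000,000
Step 1 — P * SFC * t = 3944.0 * 188.2 * 16 = 11876172.8 g
Step 2 — FC (tonnes) = 11876172.8 / 1,000,000 ≈ 11.876 tonnes (5 s.f.)

11.876 tonnes


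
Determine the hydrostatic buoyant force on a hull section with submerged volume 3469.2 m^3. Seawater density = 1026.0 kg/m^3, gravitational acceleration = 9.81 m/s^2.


Formula: Fb = rho * g * V
Substituting: Fb = 1026.0 * 9.81 * 3469.2
Intermediate: 1026.0 * 9.81 = 10065.06
Result: Fb = 10065.06 * 3469.2 ≈ 34918000 N (5 s.f.)

34918000 N


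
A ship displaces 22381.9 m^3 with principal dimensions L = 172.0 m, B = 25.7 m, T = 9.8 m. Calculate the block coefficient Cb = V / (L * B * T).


Formula: Cb = V / (L * B * T)
Step 1 — L * B * T = 172.0 * 25.7 * 9.8 = 43319.92 m^3
Step 2 — Cb = 22381.9 / 43319.92 ≈ 0.51667 (5 s.f.)

0.51667


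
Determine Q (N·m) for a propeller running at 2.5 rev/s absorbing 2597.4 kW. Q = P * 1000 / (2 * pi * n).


Formula: Q = P_W / (2 * pi * n)
Step 1 — P_W = 2597.4 kW * 1000 = 2597400.0 W
Step 2 — 2 * pi * n = 2 * pi * 2.5 = 15.707963
Step 3 — Q = 2597400.0 / 15.707963 ≈ 165360 N·m (5 s.f.)

165360 N·m


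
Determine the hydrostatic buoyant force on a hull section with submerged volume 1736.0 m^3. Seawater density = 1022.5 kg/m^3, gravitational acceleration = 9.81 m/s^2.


Formula: Fb = rho * g * V
Substituting: Fb = 1022.5 * 9.81 * 1736.0
Intermediate: 1022.5 * 9.81 = 10030.725
Result: Fb = 10030.725 * 1736.0 ≈ 17413000 N (5 s.f.)

17413000 N


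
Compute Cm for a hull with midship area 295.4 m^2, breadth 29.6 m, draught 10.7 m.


Formula: Cm = Am / (B * T)
Step 1 — B * T = 29.6 * 10.7 = 316.72 m^2
Step 2 — Cm = 295.4 / 316.72 ≈ 0.93269 (5 s.f.)

0.93269


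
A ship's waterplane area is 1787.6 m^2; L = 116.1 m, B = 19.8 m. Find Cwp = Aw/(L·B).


Formula: Cwp = Aw / (L * B)
Step 1 — L * B = 116.1 * 19.8 = 2298.78 m^2
Step 2 — Cwp = 1787.6 / 2298.78 ≈ 0.77763 (5 s.f.)

0.77763


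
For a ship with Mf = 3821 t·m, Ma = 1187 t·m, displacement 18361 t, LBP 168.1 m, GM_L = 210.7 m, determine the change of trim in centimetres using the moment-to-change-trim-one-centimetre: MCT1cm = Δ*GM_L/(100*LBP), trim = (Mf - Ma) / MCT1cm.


Formula: net trimming moment = Mf - Ma; MCT1cm = Δ*GM_L/(100*LBP); trim = net moment / MCT1cm
Step 1 — net trimming moment = 3821 - 1187 = 2634 t·m
Step 2 — MCT1cm = 18361 * 210.7 / (100 * 168.1) = 230.1406 t·m/cm
Step 3 — trim = 2634 / 230.1406 ≈ 11.445 cm (5 s.f.)

11.445 cm


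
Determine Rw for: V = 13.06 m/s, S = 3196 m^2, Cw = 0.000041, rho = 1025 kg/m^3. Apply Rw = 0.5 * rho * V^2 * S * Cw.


Formula: Rw = 0.5 * rho * V^2 * S * Cw
Step 1 — V^2 = 13.06^2 = 170.5636
Step 2 — 0.5 * rho * V^2 = 0.5 * 1025 * 170.5636 = 87413.845
Step 3 — Rw = 87413.845 * 3196 * 0.000041 ≈ 11454 N (5 s.f.)

11454 N


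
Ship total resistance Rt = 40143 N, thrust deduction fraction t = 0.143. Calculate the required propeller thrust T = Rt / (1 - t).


Formula: T = Rt / (1 - t)
Step 1 — (1 - t) = 1 - 0.143 = 0.857
Step 2 — T = 40143 / 0.857 ≈ 46841 N (5 s.f.)

46841 N


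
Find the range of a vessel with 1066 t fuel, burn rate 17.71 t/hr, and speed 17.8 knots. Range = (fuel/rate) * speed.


Formula: endurance = fuel / rate; range = endurance * speed
Step 1 — endurance = 1066 / 17.71 = 60.192 hours
Step 2 — range = 60.192 * 17.8 ≈ 1071.4 nautical miles (5 s.f.)

1071.4 NM


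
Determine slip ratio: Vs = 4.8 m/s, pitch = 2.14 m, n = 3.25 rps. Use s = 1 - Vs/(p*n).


Formula: s = 1 - Vs / (p * n)
Step 1 — p * n = 2.14 * 3.25 = 6.955
Step 2 — Vs / (p*n) = 4.8 / 6.955 = 0.690151 (6 d.p.)
Step 3 — s = 1 - 0.690151 = 0.309849

0.309849


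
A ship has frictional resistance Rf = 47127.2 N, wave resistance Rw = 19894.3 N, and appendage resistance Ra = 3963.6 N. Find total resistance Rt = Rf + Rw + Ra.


Formula: Rt = Rf + Rw + Ra
Substituting: Rt = 47127.2 + 19894.3 + 3963.6
Result: Rt = 70985.1 N

70985.1 N


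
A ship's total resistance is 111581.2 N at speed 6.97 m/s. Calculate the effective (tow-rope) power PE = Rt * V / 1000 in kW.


Formula: PE = Rt * V / 1000 (kW)
Step 1 — PE (W) = 111581.2 * 6.97 = 777720.964 W
Step 2 — PE (kW) = 777720.964 / 1000 ≈ 777.72 kW (5 s.f.)

777.72 kW


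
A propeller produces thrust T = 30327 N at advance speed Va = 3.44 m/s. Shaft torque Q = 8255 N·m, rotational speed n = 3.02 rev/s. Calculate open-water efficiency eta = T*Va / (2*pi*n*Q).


Formula: eta = T * Va / (2 * pi * n * Q)
Step 1 — numerator = T * Va = 30327 * 3.44 = 104324.88
Step 2 — 2 * pi * n = 2 * pi * 3.02 = 18.97522
Step 3 — denominator = 18.97522 * 8255 = 156640.44
Step 4 — eta = 104324.88 / 156640.44 ≈ 0.66601 (5 s.f.)

0.66601


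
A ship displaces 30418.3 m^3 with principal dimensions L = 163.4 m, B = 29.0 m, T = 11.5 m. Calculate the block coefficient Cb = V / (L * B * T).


Formula: Cb = V / (L * B * T)
Step 1 — L * B * T = 163.4 * 29.0 * 11.5 = 54493.9 m^3
Step 2 — Cb = 30418.3 / 54493.9 ≈ 0.55820 (5 s.f.)

0.55820


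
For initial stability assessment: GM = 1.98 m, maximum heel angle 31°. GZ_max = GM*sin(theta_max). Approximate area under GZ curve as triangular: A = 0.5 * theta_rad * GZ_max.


Formula: GZ_max = GM * sin(theta); Area = 0.5 * theta_rad * GZ_max
Step 1 — GZ_max = 1.98 * sin(31°) = 1.98 * 0.515038 = 1.019775 m
Step 2 — theta_rad = 31 * pi/180 = 0.541052 rad
Step 3 — Area = 0.5 * 0.541052 * 1.019775 ≈ 0.27588 m·rad (5 s.f.)

0.27588 m·rad


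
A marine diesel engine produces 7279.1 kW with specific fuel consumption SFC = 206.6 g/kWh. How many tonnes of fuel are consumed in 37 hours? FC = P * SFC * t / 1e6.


Formula: FC (tonnes) = P * SFC * t / 1,000,000
Step 1 — P * SFC * t = 7279.1 * 206.6 * 37 = 55642896.22 g
Step 2 — FC (tonnes) = 55642896.22 / 1,000,000 ≈ 55.643 tonnes (5 s.f.)

55.643 tonnes


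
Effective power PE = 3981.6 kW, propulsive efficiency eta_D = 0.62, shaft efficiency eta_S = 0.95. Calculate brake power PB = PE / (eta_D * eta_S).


Formula: PB = PE / (eta_D * eta_S)
Step 1 — combined efficiency = eta_D * eta_S = 0.62 * 0.95 = 0.589
Step 2 — PB = 3981.6 / 0.589 ≈ 6759.9 kW (5 s.f.)

6759.9 kW


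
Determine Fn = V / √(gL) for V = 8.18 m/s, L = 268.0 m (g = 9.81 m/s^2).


Formula: Fn = V / sqrt(g * L)
Step 1 — g * L = 9.81 * 268.0 = 2629.08
Step 2 — sqrt(g * L) = sqrt(2629.08) = 51.274555
Step 3 — Fn = 8.18 / 51.274555 ≈ 0.15953 (5 s.f.)

0.15953


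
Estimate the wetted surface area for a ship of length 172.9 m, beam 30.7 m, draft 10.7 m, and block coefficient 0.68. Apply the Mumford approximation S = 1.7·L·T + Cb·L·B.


Formula: S = 1.7*L*T + V/T with V = Cb*L*B*T, i.e. S = L * (1.7*T + Cb*B)
Step 1 — 1.7*T = 1.7 * 10.7 = 18.19 m
Step 2 — Cb*B = 0.68 * 30.7 = 20.876 m
Step 3 — 1.7*T + Cb*B = 18.19 + 20.876 = 39.066 m
Step 4 — S = 172.9 * 39.066 ≈ 6754.5 m^2 (5 s.f.)

6754.5 m^2


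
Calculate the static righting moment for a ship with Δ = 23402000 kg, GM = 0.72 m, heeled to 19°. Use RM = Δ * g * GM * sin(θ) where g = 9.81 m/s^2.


Formula: GZ = GM * sin(theta); RM = disp * g * GZ
Step 1 — GZ = 0.72 * sin(19°) = 0.72 * 0.325568 = 0.234409 m
Step 2 — RM = 23402000 * 9.81 * 0.234409 ≈ 53814000 N·m (5 s.f.)

53814000 N·m


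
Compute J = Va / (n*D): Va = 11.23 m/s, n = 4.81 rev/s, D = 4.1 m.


Formula: J = Va / (n * D)
Step 1 — n * D = 4.81 * 4.1 = 19.721
Step 2 — J = 11.23 / 19.721 ≈ 0.56944 (5 s.f.)

0.56944


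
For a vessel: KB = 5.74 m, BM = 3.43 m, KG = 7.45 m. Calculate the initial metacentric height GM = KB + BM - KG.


Formula: GM = KB + BM - KG
Step 1 — KM = KB + BM = 5.74 + 3.43 = 9.17 m
Step 2 — GM = KM - KG = 9.17 - 7.45 = 1.72 m

1.72 m


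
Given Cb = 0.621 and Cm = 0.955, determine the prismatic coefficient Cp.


Formula: Cp = Cb / Cm
Substituting: Cp = 0.621 / 0.955
Result: Cp ≈ 0.65026 (5 s.f.)

0.65026


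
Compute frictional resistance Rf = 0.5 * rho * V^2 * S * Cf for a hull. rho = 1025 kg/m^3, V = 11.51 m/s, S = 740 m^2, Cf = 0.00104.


Formula: Rf = 0.5 * rho * V^2 * S * Cf
Step 1 — V^2 = 11.51^2 = 132.4801
Step 2 — 0.5 * rho * V^2 = 0.5 * 1025 * 132.4801 = 67896.05125
Step 3 — Rf = 67896.05125 * 740 * 0.00104 ≈ 52253 N (5 s.f.)

52253 N


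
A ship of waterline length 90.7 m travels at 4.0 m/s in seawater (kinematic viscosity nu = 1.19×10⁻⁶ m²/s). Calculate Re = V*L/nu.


Formula: Re = V * L / nu
Step 1 — V * L = 4.0 * 90.7 = 362.8 m^2/s
Step 2 — Re = 362.8 / 1.19e-6 = 3.05e+08

3.05e+08


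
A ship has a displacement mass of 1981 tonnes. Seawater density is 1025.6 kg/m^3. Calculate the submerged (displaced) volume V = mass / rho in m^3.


Formula: V = mass / rho
Step 1 — convert tonnes to kg: 1981 t * 1000 = 1981000 kg
Step 2 — V = 1981000 / 1025.6 ≈ 1931.6 m^3 (5 s.f.)

1931.6 m^3


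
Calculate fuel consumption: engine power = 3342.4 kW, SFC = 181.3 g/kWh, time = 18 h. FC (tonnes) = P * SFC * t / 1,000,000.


Formula: FC (tonnes) = P * SFC * t / 1,000,000
Step 1 — P * SFC * t = 3342.4 * 181.3 * 18 = 10907588.16 g
Step 2 — FC (tonnes) = 10907588.16 / 1,000,000 ≈ 10.908 tonnes (5 s.f.)

10.908 tonnes


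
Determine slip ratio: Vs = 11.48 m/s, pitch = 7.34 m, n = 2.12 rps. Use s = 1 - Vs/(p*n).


Formula: s = 1 - Vs / (p * n)
Step 1 — p * n = 7.34 * 2.12 = 15.5608
Step 2 — Vs / (p*n) = 11.48 / 15.5608 = 0.737751 (6 d.p.)
Step 3 — s = 1 - 0.737751 = 0.262249

0.262249


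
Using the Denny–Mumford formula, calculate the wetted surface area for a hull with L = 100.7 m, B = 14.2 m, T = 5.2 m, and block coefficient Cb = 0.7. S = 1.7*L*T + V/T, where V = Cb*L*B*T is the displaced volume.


Formula: S = 1.7*L*T + V/T with V = Cb*L*B*T, i.e. S = L * (1.7*T + Cb*B)
Step 1 — 1.7*T = 1.7 * 5.2 = 8.84 m
Step 2 — Cb*B = 0.7 * 14.2 = 9.94 m
Step 3 — 1.7*T + Cb*B = 8.84 + 9.94 = 18.78 m
Step 4 — S = 100.7 * 18.78 ≈ 1891.1 m^2 (5 s.f.)

1891.1 m^2


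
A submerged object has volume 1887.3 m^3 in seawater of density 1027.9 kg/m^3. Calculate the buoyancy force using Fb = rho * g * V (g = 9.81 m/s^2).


Formula: Fb = rho * g * V
Substituting: Fb = 1027.9 * 9.81 * 1887.3
Intermediate: 1027.9 * 9.81 = 10083.699
Result: Fb = 10083.699 * 1887.3 ≈ 19031000 N (5 s.f.)

19031000 N


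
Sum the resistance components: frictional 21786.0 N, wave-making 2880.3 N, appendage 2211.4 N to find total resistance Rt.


Formula: Rt = Rf + Rw + Ra
Substituting: Rt = 21786.0 + 2880.3 + 2211.4
Result: Rt = 26877.7 N

26877.7 N


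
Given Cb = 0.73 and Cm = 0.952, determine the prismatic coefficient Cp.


Formula: Cp = Cb / Cm
Substituting: Cp = 0.73 / 0.952
Result: Cp ≈ 0.76681 (5 s.f.)

0.76681


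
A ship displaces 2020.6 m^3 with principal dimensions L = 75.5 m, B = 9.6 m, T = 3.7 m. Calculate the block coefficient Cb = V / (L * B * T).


Formula: Cb = V / (L * B * T)
Step 1 — L * B * T = 75.5 * 9.6 * 3.7 = 2681.76 m^3
Step 2 — Cb = 2020.6 / 2681.76 ≈ 0.75346 (5 s.f.)

0.75346


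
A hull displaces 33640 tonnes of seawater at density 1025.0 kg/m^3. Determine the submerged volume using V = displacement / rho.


Formula: V = mass / rho
Step 1 — convert tonnes to kg: 33640 t * 1000 = 33640000 kg
Step 2 — V = 33640000 / 1025.0 ≈ 32820 m^3 (5 s.f.)

32820 m^3


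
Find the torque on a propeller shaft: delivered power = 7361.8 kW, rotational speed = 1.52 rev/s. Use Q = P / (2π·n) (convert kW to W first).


Formula: Q = P_W / (2 * pi * n)
Step 1 — P_W = 7361.8 kW * 1000 = 7361800.0 W
Step 2 — 2 * pi * n = 2 * pi * 1.52 = 9.550442
Step 3 — Q = 7361800.0 / 9.550442 ≈ 770830 N·m (5 s.f.)

770830 N·m


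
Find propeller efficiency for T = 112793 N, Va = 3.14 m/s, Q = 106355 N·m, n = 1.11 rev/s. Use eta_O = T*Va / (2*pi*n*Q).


Formula: eta = T * Va / (2 * pi * n * Q)
Step 1 — numerator = T * Va = 112793 * 3.14 = 354170.02
Step 2 — 2 * pi * n = 2 * pi * 1.11 = 6.974336
Step 3 — denominator = 6.974336 * 106355 = 741755.51
Step 4 — eta = 354170.02 / 741755.51 ≈ 0.47748 (5 s.f.)

0.47748


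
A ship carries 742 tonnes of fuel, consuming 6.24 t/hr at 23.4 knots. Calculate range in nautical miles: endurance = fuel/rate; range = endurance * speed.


Formula: endurance = fuel / rate; range = endurance * speed
Step 1 — endurance = 742 / 6.24 = 118.9103 hours
Step 2 — range = 118.9103 * 23.4 ≈ 2782.5 nautical miles (5 s.f.)

2782.5 NM


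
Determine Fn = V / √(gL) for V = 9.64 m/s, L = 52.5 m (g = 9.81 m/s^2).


Formula: Fn = V / sqrt(g * L)
Step 1 — g * L = 9.81 * 52.5 = 515.025
Step 2 — sqrt(g * L) = sqrt(515.025) = 22.694162
Step 3 — Fn = 9.64 / 22.694162 ≈ 0.42478 (5 s.f.)

0.42478


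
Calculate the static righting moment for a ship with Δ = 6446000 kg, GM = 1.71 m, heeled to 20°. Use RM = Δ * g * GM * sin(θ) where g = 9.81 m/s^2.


Formula: GZ = GM * sin(theta); RM = disp * g * GZ
Step 1 — GZ = 1.71 * sin(20°) = 1.71 * 0.34202 = 0.584854 m
Step 2 — RM = 6446000 * 9.81 * 0.584854 ≈ 36983000 N·m (5 s.f.)

36983000 N·m


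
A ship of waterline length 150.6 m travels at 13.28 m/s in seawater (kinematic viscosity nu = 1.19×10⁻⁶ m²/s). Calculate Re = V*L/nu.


Formula: Re = V * L / nu
Step 1 — V * L = 13.28 * 150.6 = 1999.968 m^2/s
Step 2 — Re = 1999.968 / 1.19e-6 = 1.68e+09

1.68e+09


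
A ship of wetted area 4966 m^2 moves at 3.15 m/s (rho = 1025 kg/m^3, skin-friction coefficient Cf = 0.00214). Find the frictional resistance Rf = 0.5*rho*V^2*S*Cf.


Formula: Rf = 0.5 * rho * V^2 * S * Cf
Step 1 — V^2 = 3.15^2 = 9.9225
Step 2 — 0.5 * rho * V^2 = 0.5 * 1025 * 9.9225 = 5085.28125
Step 3 — Rf = 5085.28125 * 4966 * 0.00214 ≈ 54043 N (5 s.f.)

54043 N


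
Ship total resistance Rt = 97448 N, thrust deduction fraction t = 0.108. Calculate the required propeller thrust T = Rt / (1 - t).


Formula: T = Rt / (1 - t)
Step 1 — (1 - t) = 1 - 0.108 = 0.892
Step 2 — T = 97448 / 0.892 ≈ 109250 N (5 s.f.)

109250 N


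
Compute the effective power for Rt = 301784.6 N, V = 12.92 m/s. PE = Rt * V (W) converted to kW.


Formula: PE = Rt * V / 1000 (kW)
Step 1 — PE (W) = 301784.6 * 12.92 = 3899057.032 W
Step 2 — PE (kW) = 3899057.032 / 1000 ≈ 3899.1 kW (5 s.f.)

3899.1 kW


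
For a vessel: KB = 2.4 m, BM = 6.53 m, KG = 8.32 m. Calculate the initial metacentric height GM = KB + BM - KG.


Formula: GM = KB + BM - KG
Step 1 — KM = KB + BM = 2.4 + 6.53 = 8.93 m
Step 2 — GM = KM - KG = 8.93 - 8.32 = 0.61 m

0.61 m


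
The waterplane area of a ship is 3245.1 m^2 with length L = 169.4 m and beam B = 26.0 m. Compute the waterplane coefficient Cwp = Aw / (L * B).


Formula: Cwp = Aw / (L * B)
Step 1 — L * B = 169.4 * 26.0 = 4404.4 m^2
Step 2 — Cwp = 3245.1 / 4404.4 ≈ 0.73679 (5 s.f.)

0.73679


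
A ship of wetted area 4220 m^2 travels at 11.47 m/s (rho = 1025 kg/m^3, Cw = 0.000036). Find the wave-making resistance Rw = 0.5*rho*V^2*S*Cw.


Formula: Rw = 0.5 * rho * V^2 * S * Cw
Step 1 — V^2 = 11.47^2 = 131.5609
Step 2 — 0.5 * rho * V^2 = 0.5 * 1025 * 131.5609 = 67424.96125
Step 3 — Rw = 67424.96125 * 4220 * 0.000036 ≈ 10243 N (5 s.f.)

10243 N


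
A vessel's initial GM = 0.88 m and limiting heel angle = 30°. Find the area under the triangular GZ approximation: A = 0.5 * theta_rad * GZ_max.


Formula: GZ_max = GM * sin(theta); Area = 0.5 * theta_rad * GZ_max
Step 1 — GZ_max = 0.88 * sin(30°) = 0.88 * 0.5 = 0.44 m
Step 2 — theta_rad = 30 * pi/180 = 0.523599 rad
Step 3 — Area = 0.5 * 0.523599 * 0.44 ≈ 0.11519 m·rad (5 s.f.)

0.11519 m·rad


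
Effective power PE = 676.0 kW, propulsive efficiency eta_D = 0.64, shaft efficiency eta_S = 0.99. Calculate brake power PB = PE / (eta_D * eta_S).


Formula: PB = PE / (eta_D * eta_S)
Step 1 — combined efficiency = eta_D * eta_S = 0.64 * 0.99 = 0.6336
Step 2 — PB = 676.0 / 0.6336 ≈ 1066.9 kW (5 s.f.)

1066.9 kW


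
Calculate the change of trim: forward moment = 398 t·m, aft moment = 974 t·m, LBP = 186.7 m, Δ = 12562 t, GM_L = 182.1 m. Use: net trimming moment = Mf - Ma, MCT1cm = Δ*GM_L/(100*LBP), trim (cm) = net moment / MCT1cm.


Formula: net trimming moment = Mf - Ma; MCT1cm = Δ*GM_L/(100*LBP); trim = net moment / MCT1cm
Step 1 — net trimming moment = 398 - 974 = -576 t·m
Step 2 — MCT1cm = 12562 * 182.1 / (100 * 186.7) = 122.5249 t·m/cm
Step 3 — trim = -576 / 122.5249 ≈ -4.7011 cm (5 s.f.)

-4.7011 cm


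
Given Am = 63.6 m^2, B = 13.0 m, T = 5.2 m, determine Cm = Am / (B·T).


Formula: Cm = Am / (B * T)
Step 1 — B * T = 13.0 * 5.2 = 67.6 m^2
Step 2 — Cm = 63.6 / 67.6 ≈ 0.94083 (5 s.f.)

0.94083


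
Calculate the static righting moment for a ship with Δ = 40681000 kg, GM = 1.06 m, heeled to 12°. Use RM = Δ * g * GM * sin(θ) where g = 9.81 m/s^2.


Formula: GZ = GM * sin(theta); RM = disp * g * GZ
Step 1 — GZ = 1.06 * sin(12°) = 1.06 * 0.207912 = 0.220387 m
Step 2 — RM = 40681000 * 9.81 * 0.220387 ≈ 87952000 N·m (5 s.f.)

87952000 N·m


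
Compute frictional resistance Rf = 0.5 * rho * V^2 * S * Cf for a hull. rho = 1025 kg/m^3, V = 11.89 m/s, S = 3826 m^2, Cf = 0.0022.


Formula: Rf = 0.5 * rho * V^2 * S * Cf
Step 1 — V^2 = 11.89^2 = 141.3721
Step 2 — 0.5 * rho * V^2 = 0.5 * 1025 * 141.3721 = 72453.20125
Step 3 — Rf = 72453.20125 * 3826 * 0.0022 ≈ 609850 N (5 s.f.)

609850 N


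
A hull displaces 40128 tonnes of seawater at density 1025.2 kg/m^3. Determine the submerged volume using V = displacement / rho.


Formula: V = mass / rho
Step 1 — convert tonnes to kg: 40128 t * 1000 = 40128000 kg
Step 2 — V = 40128000 / 1025.2 ≈ 39142 m^3 (5 s.f.)

39142 m^3


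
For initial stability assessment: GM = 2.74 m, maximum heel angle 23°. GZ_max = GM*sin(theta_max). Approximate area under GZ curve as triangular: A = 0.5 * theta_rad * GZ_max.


Formula: GZ_max = GM * sin(theta); Area = 0.5 * theta_rad * GZ_max
Step 1 — GZ_max = 2.74 * sin(23°) = 2.74 * 0.390731 = 1.070603 m
Step 2 — theta_rad = 23 * pi/180 = 0.401426 rad
Step 3 — Area = 0.5 * 0.401426 * 1.070603 ≈ 0.21488 m·rad (5 s.f.)

0.21488 m·rad


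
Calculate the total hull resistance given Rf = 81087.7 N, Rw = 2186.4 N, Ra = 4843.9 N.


Formula: Rt = Rf + Rw + Ra
Substituting: Rt = 81087.7 + 2186.4 + 4843.9
Result: Rt = 88118.0 N

88118.0 N


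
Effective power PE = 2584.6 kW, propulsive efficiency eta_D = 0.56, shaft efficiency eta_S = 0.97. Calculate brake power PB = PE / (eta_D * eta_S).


Formula: PB = PE / (eta_D * eta_S)
Step 1 — combined efficiency = eta_D * eta_S = 0.56 * 0.97 = 0.5432
Step 2 — PB = 2584.6 / 0.5432 ≈ 4758.1 kW (5 s.f.)

4758.1 kW


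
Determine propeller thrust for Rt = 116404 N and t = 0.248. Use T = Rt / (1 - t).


Formula: T = Rt / (1 - t)
Step 1 — (1 - t) = 1 - 0.248 = 0.752
Step 2 — T = 116404 / 0.752 ≈ 154790 N (5 s.f.)

154790 N


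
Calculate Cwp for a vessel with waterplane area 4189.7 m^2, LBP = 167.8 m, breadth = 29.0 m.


Formula: Cwp = Aw / (L * B)
Step 1 — L * B = 167.8 * 29.0 = 4866.2 m^2
Step 2 — Cwp = 4189.7 / 4866.2 ≈ 0.86098 (5 s.f.)

0.86098


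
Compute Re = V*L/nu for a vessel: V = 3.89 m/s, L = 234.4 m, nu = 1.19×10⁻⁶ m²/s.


Formula: Re = V * L / nu
Step 1 — V * L = 3.89 * 234.4 = 911.816 m^2/s
Step 2 — Re = 911.816 / 1.19e-6 = 7.66e+08

7.66e+08


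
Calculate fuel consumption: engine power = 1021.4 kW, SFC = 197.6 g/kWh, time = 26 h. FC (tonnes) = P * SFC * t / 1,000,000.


Formula: FC (tonnes) = P * SFC * t / 1,000,000
Step 1 — P * SFC * t = 1021.4 * 197.6 * 26 = 5247544.64 g
Step 2 — FC (tonnes) = 5247544.64 / 1,000,000 ≈ 5.2475 tonnes (5 s.f.)

5.2475 tonnes


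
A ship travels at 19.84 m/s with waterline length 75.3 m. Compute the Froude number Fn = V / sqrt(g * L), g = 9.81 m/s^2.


Formula: Fn = V / sqrt(g * L)
Step 1 — g * L = 9.81 * 75.3 = 738.693
Step 2 — sqrt(g * L) = sqrt(738.693) = 27.178907
Step 3 — Fn = 19.84 / 27.178907 ≈ 0.72998 (5 s.f.)

0.72998


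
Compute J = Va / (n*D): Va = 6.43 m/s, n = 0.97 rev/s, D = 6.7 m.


Formula: J = Va / (n * D)
Step 1 — n * D = 0.97 * 6.7 = 6.499
Step 2 — J = 6.43 / 6.499 ≈ 0.98938 (5 s.f.)

0.98938


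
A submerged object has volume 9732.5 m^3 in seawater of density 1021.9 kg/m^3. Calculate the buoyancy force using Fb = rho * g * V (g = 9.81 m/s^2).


Formula: Fb = rho * g * V
Substituting: Fb = 1021.9 * 9.81 * 9732.5
Intermediate: 1021.9 * 9.81 = 10024.839
Result: Fb = 10024.839 * 9732.5 ≈ 97567000 N (5 s.f.)

97567000 N


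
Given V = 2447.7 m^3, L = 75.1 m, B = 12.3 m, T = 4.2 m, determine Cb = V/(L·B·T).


Formula: Cb = V / (L * B * T)
Step 1 — L * B * T = 75.1 * 12.3 * 4.2 = 3879.666 m^3
Step 2 — Cb = 2447.7 / 3879.666 ≈ 0.63090 (5 s.f.)

0.63090


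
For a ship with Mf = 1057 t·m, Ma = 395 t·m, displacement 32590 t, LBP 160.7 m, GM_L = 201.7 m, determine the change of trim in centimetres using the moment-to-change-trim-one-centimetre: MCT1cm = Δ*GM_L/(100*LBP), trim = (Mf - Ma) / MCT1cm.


Formula: net trimming moment = Mf - Ma; MCT1cm = Δ*GM_L/(100*LBP); trim = net moment / MCT1cm
Step 1 — net trimming moment = 1057 - 395 = 662 t·m
Step 2 — MCT1cm = 32590 * 201.7 / (100 * 160.7) = 409.0481 t·m/cm
Step 3 — trim = 662 / 409.0481 ≈ 1.6184 cm (5 s.f.)

1.6184 cm
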